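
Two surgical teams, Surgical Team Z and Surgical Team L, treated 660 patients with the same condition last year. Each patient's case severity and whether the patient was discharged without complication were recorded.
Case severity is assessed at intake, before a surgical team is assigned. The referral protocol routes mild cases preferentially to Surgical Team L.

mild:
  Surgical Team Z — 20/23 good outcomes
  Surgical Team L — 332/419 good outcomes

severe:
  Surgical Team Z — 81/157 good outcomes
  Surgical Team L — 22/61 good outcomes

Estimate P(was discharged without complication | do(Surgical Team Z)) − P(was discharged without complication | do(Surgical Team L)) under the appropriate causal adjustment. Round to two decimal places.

Case severity is set before the surgical team has any effect — it is not caused by the surgical team — and it independently drives the outcome. That makes it a confounder, so the causal comparison is within case severity levels.
Adjusting over the population distribution of case severity: 0.670·(0.870−0.792) + 0.330·(0.516−0.361) = +0.103.

+0.10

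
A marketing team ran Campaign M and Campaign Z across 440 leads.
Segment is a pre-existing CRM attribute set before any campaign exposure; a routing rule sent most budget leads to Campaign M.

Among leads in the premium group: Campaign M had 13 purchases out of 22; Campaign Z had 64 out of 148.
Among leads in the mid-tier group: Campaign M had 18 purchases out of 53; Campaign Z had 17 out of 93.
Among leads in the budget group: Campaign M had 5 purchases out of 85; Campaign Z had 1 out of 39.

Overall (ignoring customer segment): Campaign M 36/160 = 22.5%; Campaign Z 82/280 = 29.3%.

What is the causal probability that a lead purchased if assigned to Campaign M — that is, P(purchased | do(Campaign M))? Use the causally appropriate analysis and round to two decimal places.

The stratified and pooled comparisons disagree (Campaign M wins within each customer segment; Campaign Z wins overall), so the answer turns on the causal role of customer segment.
Customer segment is set before the campaign has any effect — it is not caused by the campaign — and it independently drives the outcome. That makes it a confounder, so the causal comparison is within customer segment levels.
Standardising Campaign M to the population customer segment mix: 0.386·13/22 + 0.332·18/53 + 0.282·5/85 = 0.358.

0.36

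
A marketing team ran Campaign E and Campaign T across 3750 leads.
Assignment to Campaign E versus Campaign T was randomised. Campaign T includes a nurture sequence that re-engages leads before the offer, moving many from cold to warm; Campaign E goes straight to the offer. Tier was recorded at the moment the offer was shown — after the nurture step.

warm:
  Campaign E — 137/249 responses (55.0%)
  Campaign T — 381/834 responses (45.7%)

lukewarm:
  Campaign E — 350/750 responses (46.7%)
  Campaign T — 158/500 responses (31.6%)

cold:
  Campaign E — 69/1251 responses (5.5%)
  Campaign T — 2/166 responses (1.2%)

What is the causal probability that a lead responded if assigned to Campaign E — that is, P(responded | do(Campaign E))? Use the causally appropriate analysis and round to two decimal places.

The engagement tier-specific comparison favours Campaign E throughout, but the pooled figures favour Campaign T. The question is whether to condition on engagement tier.
Because the campaign influences engagement tier, engagement tier is a post-treatment mediator, not a confounder. Stratifying on it would bias the estimate; the causal effect is the crude pooled difference.
So P(outcome | do(Campaign E)) is just the pooled rate for Campaign E: 556/2250 = 0.247.

0.25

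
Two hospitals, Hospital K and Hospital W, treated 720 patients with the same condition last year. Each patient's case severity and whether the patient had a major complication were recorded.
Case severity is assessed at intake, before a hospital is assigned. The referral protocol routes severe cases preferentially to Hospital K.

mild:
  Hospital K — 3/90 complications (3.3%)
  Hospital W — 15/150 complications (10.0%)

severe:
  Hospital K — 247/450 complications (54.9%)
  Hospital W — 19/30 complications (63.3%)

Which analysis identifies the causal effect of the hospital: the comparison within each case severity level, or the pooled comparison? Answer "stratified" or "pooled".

Since case severity is a pre-existing factor (not a product of the hospital) and it affects the outcome on its own, it is a confounder. The stratified rates, not the pooled rate, identify the causal effect.
Within each level — mild: 3.3% vs 10.0%; severe: 54.9% vs 63.3% — Hospital K is lower every time.

stratified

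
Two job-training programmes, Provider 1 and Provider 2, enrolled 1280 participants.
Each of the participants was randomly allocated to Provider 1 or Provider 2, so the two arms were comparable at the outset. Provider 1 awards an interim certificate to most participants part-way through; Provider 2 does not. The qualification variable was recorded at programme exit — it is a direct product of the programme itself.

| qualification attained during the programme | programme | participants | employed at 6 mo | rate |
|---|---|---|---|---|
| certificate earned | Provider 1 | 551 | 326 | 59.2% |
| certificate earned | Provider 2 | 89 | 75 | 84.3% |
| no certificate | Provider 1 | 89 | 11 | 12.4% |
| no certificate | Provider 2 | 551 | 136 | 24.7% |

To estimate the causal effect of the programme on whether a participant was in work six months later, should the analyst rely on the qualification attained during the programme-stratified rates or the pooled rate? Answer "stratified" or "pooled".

pooled

Within every qualification attained during the programme level Provider 2 has the higher rate, yet pooled Provider 1 does — Simpson's reversal.
Stratifying would compare programmes among participants the programmes themselves sorted into qualification attained during the programme groups — a form of selection on an intermediate. The unconditioned pooled rates give the total causal effect.
Pooled: Provider 1 52.7% vs Provider 2 33.0%; Provider 1 is higher overall.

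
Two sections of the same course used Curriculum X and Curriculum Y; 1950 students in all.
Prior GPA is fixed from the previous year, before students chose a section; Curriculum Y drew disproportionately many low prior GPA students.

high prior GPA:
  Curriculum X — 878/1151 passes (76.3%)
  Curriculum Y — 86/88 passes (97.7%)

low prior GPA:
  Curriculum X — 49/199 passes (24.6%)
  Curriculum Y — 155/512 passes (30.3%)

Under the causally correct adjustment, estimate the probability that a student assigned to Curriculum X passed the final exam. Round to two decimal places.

0.57

Prior GPA band is set before the teaching method has any effect — it is not caused by the teaching method — and it independently drives the outcome. That makes it a confounder, so the causal comparison is within prior GPA band levels.
Standardising Curriculum X to the population prior GPA band mix: 0.635·878/1151 + 0.365·49/199 = 0.574.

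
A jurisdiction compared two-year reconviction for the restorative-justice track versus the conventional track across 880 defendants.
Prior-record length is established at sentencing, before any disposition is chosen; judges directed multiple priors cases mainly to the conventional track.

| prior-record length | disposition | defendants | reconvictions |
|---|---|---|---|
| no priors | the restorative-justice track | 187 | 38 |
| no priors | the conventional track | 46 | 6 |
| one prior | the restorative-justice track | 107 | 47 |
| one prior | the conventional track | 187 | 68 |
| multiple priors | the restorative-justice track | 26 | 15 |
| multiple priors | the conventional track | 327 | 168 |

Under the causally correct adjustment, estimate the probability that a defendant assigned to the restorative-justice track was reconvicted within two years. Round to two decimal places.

The prior-record length-specific comparison favours the conventional track throughout, but the pooled figures favour the restorative-justice track. The question is whether to condition on prior-record length.
Prior-record length is set before the disposition has any effect — it is not caused by the disposition — and it independently drives the outcome. That makes it a confounder, so the causal comparison is within prior-record length levels.
Standardising the restorative-justice track to the population prior-record length mix: 0.265·38/187 + 0.334·47/107 + 0.401·15/26 = 0.432.

0.43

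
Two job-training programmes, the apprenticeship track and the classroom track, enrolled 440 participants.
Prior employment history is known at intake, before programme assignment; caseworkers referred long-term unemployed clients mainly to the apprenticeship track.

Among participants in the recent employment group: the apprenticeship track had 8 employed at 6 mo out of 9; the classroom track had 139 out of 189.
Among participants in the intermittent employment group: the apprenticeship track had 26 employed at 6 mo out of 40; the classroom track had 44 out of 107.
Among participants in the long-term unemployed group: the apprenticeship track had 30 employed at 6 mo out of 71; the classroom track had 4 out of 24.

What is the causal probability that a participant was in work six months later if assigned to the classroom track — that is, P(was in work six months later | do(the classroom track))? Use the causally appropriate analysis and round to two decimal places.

0.50

The stratified and pooled comparisons disagree (the apprenticeship track wins within each prior employment history; the classroom track wins overall), so the answer turns on the causal role of prior employment history.
Prior employment history satisfies the back-door criterion: it is not a descendant of the programme, and it blocks the spurious path from programme to outcome. Adjusting for it (i.e., using the within-prior employment history rates) gives the causal effect.
Standardising the classroom track to the population prior employment history mix: 0.450·139/189 + 0.334·44/107 + 0.216·4/24 = 0.504.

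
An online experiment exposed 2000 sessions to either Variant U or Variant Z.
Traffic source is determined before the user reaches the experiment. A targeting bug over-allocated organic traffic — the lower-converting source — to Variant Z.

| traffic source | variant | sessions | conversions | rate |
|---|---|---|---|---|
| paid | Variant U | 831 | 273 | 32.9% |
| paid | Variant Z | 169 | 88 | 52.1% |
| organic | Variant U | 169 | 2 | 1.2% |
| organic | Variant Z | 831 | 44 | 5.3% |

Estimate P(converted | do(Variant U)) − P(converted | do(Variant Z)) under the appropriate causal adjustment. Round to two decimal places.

-0.12

Traffic source satisfies the back-door criterion: it is not a descendant of the variant, and it blocks the spurious path from variant to outcome. Adjusting for it (i.e., using the within-traffic source rates) gives the causal effect.
Adjusting over the population distribution of traffic source: 0.500·(0.329−0.521) + 0.500·(0.012−0.053) = -0.117.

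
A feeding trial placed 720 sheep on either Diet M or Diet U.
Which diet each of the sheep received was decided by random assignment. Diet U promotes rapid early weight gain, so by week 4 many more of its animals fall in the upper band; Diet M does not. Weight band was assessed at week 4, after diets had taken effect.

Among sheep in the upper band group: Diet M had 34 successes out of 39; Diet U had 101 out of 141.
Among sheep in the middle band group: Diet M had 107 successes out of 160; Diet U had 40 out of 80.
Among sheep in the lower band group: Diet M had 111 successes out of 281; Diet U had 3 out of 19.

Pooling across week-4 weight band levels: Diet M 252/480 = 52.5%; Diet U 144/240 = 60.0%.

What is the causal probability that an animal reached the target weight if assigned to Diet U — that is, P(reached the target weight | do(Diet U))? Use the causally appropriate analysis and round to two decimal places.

Week-4 weight band lies on the pathway diet → week-4 weight band → outcome, so adjusting for it blocks the indirect effect. For the total causal effect of diet, use the unadjusted pooled rates.
So P(outcome | do(Diet U)) is just the pooled rate for Diet U: 144/240 = 0.600.

0.60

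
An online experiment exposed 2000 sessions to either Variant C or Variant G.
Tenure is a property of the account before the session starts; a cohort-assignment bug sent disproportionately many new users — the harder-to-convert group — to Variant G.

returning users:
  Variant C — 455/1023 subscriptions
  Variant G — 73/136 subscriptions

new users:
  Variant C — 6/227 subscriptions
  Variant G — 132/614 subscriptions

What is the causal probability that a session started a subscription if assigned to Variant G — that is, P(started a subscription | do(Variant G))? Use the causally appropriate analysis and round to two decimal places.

0.40

The stratified and pooled comparisons disagree (Variant G wins within each user tenure; Variant C wins overall), so the answer turns on the causal role of user tenure.
User tenure differs across variants for reasons unrelated to any effect of the variant itself, and it separately predicts the outcome — a classic confounder. We must compare within user tenure levels.
Standardising Variant G to the population user tenure mix: 0.580·73/136 + 0.420·132/614 = 0.401.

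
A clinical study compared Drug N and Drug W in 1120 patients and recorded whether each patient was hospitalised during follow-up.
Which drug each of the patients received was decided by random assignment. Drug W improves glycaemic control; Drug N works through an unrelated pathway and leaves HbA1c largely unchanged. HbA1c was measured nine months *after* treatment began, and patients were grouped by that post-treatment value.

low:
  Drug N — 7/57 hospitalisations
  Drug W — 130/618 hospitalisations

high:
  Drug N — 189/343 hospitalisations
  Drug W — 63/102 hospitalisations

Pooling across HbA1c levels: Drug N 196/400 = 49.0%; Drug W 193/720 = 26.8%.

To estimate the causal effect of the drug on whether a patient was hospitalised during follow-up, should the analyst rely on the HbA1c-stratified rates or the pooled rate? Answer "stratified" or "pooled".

pooled

The distribution of HbA1c is itself part of what the drug does — it is an intermediate outcome. Holding it fixed would remove that part of the effect; the total effect is the pooled difference.
Pooled: Drug N 49.0% vs Drug W 26.8%; Drug W is lower overall.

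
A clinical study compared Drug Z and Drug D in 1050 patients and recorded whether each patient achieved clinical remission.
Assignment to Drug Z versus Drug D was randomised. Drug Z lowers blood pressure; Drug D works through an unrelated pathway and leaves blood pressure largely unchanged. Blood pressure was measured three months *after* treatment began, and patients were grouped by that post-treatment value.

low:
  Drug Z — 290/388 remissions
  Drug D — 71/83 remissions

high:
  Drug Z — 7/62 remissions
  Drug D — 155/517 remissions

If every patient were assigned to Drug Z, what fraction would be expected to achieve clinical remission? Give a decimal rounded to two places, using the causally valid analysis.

0.66

The stratified and pooled comparisons disagree (Drug D wins within each blood pressure; Drug Z wins overall), so the answer turns on the causal role of blood pressure.
Blood pressure is recorded after the drug and is itself shifted by it — it sits on the causal path from drug to outcome. Conditioning on a mediator would strip out part of the effect we want; the pooled comparison gives the total causal effect.
So P(outcome | do(Drug Z)) is just the pooled rate for Drug Z: 297/450 = 0.660.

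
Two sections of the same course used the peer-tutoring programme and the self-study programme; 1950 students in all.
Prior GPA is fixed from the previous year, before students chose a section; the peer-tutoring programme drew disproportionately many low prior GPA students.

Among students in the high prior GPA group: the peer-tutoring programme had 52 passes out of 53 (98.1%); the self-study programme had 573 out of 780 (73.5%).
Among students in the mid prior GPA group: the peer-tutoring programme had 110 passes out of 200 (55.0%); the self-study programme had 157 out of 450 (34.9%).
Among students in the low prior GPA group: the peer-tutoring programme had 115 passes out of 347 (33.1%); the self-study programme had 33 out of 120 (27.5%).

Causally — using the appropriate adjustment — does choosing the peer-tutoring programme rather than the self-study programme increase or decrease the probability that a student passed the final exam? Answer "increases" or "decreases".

Prior GPA band is set before the teaching method has any effect — it is not caused by the teaching method — and it independently drives the outcome. That makes it a confounder, so the causal comparison is within prior GPA band levels.
Within each level — high prior GPA: 98.1% vs 73.5%; mid prior GPA: 55.0% vs 34.9%; low prior GPA: 33.1% vs 27.5% — the peer-tutoring programme is higher every time.

increases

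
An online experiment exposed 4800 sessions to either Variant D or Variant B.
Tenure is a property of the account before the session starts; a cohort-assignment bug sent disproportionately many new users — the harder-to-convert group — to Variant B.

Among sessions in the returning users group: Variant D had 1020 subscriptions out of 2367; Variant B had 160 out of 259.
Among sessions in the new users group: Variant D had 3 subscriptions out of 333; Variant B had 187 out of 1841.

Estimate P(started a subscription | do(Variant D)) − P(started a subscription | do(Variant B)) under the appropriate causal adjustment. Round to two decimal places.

Within every user tenure level Variant B has the higher rate, yet pooled Variant D does — Simpson's reversal.
User tenure differs across variants for reasons unrelated to any effect of the variant itself, and it separately predicts the outcome — a classic confounder. We must compare within user tenure levels.
Adjusting over the population distribution of user tenure: 0.547·(0.431−0.618) + 0.453·(0.009−0.102) = -0.144.

-0.14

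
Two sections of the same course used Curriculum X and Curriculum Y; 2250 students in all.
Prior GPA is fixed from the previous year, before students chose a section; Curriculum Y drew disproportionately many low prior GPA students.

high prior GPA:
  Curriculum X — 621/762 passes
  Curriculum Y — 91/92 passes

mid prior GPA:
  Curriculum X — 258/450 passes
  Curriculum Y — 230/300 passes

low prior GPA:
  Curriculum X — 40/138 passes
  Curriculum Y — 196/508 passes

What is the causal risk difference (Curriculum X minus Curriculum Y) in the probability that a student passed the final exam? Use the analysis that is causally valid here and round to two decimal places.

-0.16

Curriculum Y is higher inside every prior GPA band stratum but Curriculum X is higher in aggregate. Whether to stratify depends on how prior GPA band relates to the teaching method.
Since prior GPA band is a pre-existing factor (not a product of the teaching method) and it affects the outcome on its own, it is a confounder. The stratified rates, not the pooled rate, identify the causal effect.
Adjusting over the population distribution of prior GPA band: 0.380·(0.815−0.989) + 0.333·(0.573−0.767) + 0.287·(0.290−0.386) = -0.158.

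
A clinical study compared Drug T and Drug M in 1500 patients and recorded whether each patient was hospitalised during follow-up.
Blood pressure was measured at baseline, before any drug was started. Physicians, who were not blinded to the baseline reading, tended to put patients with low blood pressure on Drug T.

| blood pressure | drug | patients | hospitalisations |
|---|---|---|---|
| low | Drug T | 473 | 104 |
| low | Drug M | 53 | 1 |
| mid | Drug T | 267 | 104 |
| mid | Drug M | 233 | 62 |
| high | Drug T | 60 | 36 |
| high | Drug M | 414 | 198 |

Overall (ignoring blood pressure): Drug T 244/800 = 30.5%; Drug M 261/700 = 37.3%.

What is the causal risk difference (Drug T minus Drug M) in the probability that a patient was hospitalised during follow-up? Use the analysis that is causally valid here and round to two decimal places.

+0.15

The stratified and pooled comparisons disagree (Drug M wins within each blood pressure; Drug T wins overall), so the answer turns on the causal role of blood pressure.
Blood pressure is set before the drug has any effect — it is not caused by the drug — and it independently drives the outcome. That makes it a confounder, so the causal comparison is within blood pressure levels.
Adjusting over the population distribution of blood pressure: 0.351·(0.220−0.019) + 0.333·(0.390−0.266) + 0.316·(0.600−0.478) = +0.150.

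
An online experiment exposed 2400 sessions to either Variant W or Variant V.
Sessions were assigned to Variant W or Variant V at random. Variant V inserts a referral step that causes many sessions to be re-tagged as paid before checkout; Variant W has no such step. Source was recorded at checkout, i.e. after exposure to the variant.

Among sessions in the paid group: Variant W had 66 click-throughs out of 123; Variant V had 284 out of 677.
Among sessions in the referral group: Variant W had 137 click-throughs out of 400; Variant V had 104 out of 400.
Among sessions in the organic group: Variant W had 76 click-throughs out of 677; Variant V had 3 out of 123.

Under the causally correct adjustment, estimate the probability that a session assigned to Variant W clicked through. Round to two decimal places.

0.23

The stratified and pooled comparisons disagree (Variant W wins within each traffic source; Variant V wins overall), so the answer turns on the causal role of traffic source.
The distribution of traffic source is itself part of what the variant does — it is an intermediate outcome. Holding it fixed would remove that part of the effect; the total effect is the pooled difference.
So P(outcome | do(Variant W)) is just the pooled rate for Variant W: 279/1200 = 0.233.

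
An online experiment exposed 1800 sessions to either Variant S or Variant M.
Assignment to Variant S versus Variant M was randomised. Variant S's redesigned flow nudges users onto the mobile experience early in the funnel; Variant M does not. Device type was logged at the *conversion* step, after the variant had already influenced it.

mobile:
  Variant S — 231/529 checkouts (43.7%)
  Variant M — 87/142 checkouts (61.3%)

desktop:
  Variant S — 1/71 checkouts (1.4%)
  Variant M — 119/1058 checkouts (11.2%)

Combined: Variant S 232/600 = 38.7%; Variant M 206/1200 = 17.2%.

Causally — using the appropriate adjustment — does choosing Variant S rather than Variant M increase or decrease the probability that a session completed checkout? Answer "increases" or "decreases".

increases

Device type is recorded after the variant and is itself shifted by it — it sits on the causal path from variant to outcome. Conditioning on a mediator would strip out part of the effect we want; the pooled comparison gives the total causal effect.
Pooled: Variant S 38.7% vs Variant M 17.2%; Variant S is higher overall.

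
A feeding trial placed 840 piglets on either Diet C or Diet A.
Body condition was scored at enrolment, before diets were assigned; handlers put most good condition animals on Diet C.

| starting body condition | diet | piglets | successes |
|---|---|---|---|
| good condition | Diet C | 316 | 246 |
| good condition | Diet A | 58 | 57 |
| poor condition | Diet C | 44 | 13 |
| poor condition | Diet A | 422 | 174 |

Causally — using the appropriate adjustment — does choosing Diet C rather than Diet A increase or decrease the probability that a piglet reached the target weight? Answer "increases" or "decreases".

decreases

The stratified and pooled comparisons disagree (Diet A wins within each starting body condition; Diet C wins overall), so the answer turns on the causal role of starting body condition.
The imbalance in starting body condition arose from how piglets were allocated, not from anything the diet did; and starting body condition independently affects the outcome. The pooled gap is confounded — condition on starting body condition.
Within each level — good condition: 77.8% vs 98.3%; poor condition: 29.5% vs 41.2% — Diet A is higher every time.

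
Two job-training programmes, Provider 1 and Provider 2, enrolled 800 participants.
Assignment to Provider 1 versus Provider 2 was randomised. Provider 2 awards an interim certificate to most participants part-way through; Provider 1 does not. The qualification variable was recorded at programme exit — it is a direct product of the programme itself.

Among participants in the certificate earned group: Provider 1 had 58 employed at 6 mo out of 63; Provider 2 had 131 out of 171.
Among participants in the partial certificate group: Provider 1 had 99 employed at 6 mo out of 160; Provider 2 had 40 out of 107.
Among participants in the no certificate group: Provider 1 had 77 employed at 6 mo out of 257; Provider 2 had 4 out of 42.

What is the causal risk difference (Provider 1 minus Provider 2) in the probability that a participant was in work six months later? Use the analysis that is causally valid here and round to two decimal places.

-0.06

Within every qualification attained during the programme level Provider 1 has the higher rate, yet pooled Provider 2 does — Simpson's reversal.
The distribution of qualification attained during the programme is itself part of what the programme does — it is an intermediate outcome. Holding it fixed would remove that part of the effect; the total effect is the pooled difference.
The causal difference is the pooled difference: 0.487 − 0.547 = -0.059.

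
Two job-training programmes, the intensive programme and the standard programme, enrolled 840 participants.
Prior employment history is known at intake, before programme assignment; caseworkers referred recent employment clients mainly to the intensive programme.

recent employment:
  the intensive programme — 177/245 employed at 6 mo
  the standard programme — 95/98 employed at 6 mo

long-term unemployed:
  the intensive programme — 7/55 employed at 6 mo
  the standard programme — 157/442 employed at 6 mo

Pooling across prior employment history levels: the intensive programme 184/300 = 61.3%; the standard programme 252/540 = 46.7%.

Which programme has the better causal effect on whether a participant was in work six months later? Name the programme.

Within every prior employment history level the standard programme has the higher rate, yet pooled the intensive programme does — Simpson's reversal.
Nothing the programme does changes prior employment history; the imbalance is an allocation artefact. With prior employment history also predicting the outcome, the pooled figure is confounded, and the within-stratum comparison is the causal one.
Within each level — recent employment: 72.2% vs 96.9%; long-term unemployed: 12.7% vs 35.5% — the standard programme is higher every time.

the standard programme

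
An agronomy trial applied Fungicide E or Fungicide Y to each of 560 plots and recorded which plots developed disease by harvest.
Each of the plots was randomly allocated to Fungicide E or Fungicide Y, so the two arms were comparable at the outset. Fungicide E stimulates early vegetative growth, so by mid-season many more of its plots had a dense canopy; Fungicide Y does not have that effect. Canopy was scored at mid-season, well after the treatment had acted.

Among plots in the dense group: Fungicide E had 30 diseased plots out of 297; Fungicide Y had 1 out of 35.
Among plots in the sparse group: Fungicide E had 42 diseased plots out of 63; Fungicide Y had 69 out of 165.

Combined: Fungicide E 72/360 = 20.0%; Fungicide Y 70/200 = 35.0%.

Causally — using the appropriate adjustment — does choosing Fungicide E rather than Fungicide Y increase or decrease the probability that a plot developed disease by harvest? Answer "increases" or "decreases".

Mid-season canopy is recorded after the fungicide and is itself shifted by it — it sits on the causal path from fungicide to outcome. Conditioning on a mediator would strip out part of the effect we want; the pooled comparison gives the total causal effect.
Pooled: Fungicide E 20.0% vs Fungicide Y 35.0%; Fungicide E is lower overall.

decreases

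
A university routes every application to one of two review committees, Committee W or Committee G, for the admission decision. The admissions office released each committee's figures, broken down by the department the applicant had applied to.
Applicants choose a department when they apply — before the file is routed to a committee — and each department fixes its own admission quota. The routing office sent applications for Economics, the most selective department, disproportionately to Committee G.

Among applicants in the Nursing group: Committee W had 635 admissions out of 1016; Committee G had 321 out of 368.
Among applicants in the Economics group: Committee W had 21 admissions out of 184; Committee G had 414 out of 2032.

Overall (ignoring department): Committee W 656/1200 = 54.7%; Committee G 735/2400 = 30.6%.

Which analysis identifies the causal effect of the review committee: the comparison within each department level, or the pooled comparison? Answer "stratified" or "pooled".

stratified

Nothing the review committee does changes department; the imbalance is an allocation artefact. With department also predicting the outcome, the pooled figure is confounded, and the within-stratum comparison is the causal one.
Within each level — Nursing: 62.5% vs 87.2%; Economics: 11.4% vs 20.4% — Committee G is higher every time.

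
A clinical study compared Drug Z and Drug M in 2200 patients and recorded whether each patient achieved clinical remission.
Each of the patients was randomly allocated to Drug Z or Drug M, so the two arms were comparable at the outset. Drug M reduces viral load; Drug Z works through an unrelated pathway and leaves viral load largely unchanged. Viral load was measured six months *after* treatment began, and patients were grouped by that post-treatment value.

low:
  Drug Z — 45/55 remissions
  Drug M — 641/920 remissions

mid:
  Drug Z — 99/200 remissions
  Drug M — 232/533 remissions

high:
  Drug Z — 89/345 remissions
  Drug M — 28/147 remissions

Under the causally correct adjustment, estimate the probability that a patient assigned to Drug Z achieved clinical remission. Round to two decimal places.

Within every viral load level Drug Z has the higher rate, yet pooled Drug M does — Simpson's reversal.
Stratifying would compare drugs among patients the drugs themselves sorted into viral load groups — a form of selection on an intermediate. The unconditioned pooled rates give the total causal effect.
So P(outcome | do(Drug Z)) is just the pooled rate for Drug Z: 233/600 = 0.388.

0.39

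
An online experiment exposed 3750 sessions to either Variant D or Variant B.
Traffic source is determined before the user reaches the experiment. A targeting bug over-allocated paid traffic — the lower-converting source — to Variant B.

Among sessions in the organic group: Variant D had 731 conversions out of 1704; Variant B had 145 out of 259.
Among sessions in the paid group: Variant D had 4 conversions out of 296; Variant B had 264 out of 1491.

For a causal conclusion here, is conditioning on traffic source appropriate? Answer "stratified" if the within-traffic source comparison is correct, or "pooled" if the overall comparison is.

Traffic source is set before the variant has any effect — it is not caused by the variant — and it independently drives the outcome. That makes it a confounder, so the causal comparison is within traffic source levels.
Within each level — organic: 42.9% vs 56.0%; paid: 1.4% vs 17.7% — Variant B is higher every time.

stratified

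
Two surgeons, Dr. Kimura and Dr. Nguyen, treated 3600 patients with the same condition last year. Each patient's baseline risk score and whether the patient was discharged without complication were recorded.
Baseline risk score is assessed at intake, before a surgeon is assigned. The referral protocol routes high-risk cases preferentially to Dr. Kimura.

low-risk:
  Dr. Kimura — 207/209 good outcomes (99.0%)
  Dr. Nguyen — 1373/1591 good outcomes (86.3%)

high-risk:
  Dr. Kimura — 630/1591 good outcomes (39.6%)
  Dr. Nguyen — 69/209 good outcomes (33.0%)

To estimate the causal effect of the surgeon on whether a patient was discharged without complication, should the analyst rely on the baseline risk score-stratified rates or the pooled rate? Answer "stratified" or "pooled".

stratified

Dr. Kimura is higher inside every baseline risk score stratum but Dr. Nguyen is higher in aggregate. Whether to stratify depends on how baseline risk score relates to the surgeon.
Since baseline risk score is a pre-existing factor (not a product of the surgeon) and it affects the outcome on its own, it is a confounder. The stratified rates, not the pooled rate, identify the causal effect.
Within each level — low-risk: 99.0% vs 86.3%; high-risk: 39.6% vs 33.0% — Dr. Kimura is higher every time.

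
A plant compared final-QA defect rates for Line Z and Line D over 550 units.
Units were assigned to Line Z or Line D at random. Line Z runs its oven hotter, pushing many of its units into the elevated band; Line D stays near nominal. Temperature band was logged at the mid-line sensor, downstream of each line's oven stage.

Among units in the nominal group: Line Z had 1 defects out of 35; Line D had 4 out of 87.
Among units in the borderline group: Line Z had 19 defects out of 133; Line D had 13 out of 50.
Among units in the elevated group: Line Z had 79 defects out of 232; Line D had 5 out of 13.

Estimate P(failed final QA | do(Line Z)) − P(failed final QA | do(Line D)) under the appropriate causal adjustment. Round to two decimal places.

The stratified and pooled comparisons disagree (Line Z wins within each in-process temperature band; Line D wins overall), so the answer turns on the causal role of in-process temperature band.
Stratifying would compare lines among units the lines themselves sorted into in-process temperature band groups — a form of selection on an intermediate. The unconditioned pooled rates give the total causal effect.
The causal difference is the pooled difference: 0.247 − 0.147 = +0.101.

+0.10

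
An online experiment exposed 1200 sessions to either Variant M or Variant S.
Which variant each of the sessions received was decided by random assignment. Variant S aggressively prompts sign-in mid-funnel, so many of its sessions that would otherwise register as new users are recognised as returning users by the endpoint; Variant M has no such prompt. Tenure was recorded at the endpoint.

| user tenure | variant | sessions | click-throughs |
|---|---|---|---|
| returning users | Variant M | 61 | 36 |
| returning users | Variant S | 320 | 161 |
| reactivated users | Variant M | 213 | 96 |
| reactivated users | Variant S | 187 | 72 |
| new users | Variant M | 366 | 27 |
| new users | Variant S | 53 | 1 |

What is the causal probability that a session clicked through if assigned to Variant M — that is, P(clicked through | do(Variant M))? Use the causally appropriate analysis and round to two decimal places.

0.25

User tenure is recorded after the variant and is itself shifted by it — it sits on the causal path from variant to outcome. Conditioning on a mediator would strip out part of the effect we want; the pooled comparison gives the total causal effect.
So P(outcome | do(Variant M)) is just the pooled rate for Variant M: 159/640 = 0.248.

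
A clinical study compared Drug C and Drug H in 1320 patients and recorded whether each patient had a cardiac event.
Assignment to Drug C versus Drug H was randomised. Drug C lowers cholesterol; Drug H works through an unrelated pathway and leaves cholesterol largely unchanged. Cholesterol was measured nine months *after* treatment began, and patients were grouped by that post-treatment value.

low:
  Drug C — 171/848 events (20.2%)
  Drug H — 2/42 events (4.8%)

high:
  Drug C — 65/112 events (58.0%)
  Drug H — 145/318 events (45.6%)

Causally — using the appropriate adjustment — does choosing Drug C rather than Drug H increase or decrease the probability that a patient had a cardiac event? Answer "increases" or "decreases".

Because the drug influences cholesterol, cholesterol is a post-treatment mediator, not a confounder. Stratifying on it would bias the estimate; the causal effect is the crude pooled difference.
Pooled: Drug C 24.6% vs Drug H 40.8%; Drug C is lower overall.

decreases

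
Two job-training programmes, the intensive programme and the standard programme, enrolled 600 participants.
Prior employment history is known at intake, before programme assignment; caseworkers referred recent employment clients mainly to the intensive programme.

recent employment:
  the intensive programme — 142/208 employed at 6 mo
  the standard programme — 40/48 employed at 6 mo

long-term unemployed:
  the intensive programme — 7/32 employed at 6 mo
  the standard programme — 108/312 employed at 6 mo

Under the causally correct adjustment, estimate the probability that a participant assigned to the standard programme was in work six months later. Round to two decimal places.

Prior employment history is set before the programme has any effect — it is not caused by the programme — and it independently drives the outcome. That makes it a confounder, so the causal comparison is within prior employment history levels.
Standardising the standard programme to the population prior employment history mix: 0.427·40/48 + 0.573·108/312 = 0.554.

0.55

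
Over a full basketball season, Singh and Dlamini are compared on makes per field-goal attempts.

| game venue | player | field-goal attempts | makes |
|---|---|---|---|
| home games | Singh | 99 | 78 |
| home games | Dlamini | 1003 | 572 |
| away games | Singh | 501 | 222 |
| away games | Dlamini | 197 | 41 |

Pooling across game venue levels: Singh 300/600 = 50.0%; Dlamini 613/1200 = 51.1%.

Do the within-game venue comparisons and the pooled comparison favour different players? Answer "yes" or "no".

yes

Within each game venue level (home games 78.8% vs 57.0%; away games 44.3% vs 20.8%), Singh has the higher rate every time. Pooled: 50.0% vs 51.1% — Dlamini has the higher rate overall. The two comparisons disagree.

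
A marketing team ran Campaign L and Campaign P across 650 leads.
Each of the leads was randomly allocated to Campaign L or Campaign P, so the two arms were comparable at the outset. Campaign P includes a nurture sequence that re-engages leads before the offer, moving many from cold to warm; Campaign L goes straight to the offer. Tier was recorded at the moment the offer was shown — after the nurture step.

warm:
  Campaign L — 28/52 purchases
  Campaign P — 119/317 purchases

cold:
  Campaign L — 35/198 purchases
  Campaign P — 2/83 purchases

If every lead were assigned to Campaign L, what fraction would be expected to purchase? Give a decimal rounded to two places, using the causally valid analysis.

0.25

Campaign L is higher inside every engagement tier stratum but Campaign P is higher in aggregate. Whether to stratify depends on how engagement tier relates to the campaign.
Engagement tier lies on the pathway campaign → engagement tier → outcome, so adjusting for it blocks the indirect effect. For the total causal effect of campaign, use the unadjusted pooled rates.
So P(outcome | do(Campaign L)) is just the pooled rate for Campaign L: 63/250 = 0.252.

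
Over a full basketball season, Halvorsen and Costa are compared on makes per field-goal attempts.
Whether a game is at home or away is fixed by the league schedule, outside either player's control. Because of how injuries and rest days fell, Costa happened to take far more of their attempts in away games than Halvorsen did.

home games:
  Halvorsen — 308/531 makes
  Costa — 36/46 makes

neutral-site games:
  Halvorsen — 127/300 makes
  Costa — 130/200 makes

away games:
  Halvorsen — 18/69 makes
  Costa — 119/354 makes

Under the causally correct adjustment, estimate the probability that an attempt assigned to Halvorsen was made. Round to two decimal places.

Here game venue is a common cause — it drives both which player a case falls under and the outcome. The crude comparison mixes populations; the stratum-specific rates are the causally relevant ones.
Standardising Halvorsen to the population game venue mix: 0.385·308/531 + 0.333·127/300 + 0.282·18/69 = 0.438.

0.44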